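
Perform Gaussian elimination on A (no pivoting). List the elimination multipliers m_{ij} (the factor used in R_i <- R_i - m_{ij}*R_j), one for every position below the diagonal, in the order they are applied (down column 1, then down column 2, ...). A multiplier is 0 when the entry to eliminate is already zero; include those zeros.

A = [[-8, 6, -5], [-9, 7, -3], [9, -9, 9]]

multipliers: 9/8, -9/8, -9

Forward elimination:
R2 <- R2 - (9/8)*R1:  [    0   1/4  21/8 ]
R3 <- R3 - (-9/8)*R1:  [    0  -9/4  27/8 ]
R3 <- R3 - (-9)*R2:  [  0   0  27 ]
Multipliers (in order of application): m_{21} = 9/8, m_{31} = -9/8, m_{32} = -9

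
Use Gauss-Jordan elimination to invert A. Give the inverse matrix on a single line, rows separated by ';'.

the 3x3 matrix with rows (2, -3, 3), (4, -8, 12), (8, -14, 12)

inverse = [3 -1/4 -1/2; 2 0 -1/2; 1/3 1/6 -1/6]

Gauss-Jordan on [A | I]:
R1 <- (1/2)*R1:  [    1  -3/2   3/2  |   1/2     0     0 ]
R2 <- R2 - (4)*R1:  [  0  -2   6  |  -2   1   0 ]
R3 <- R3 - (8)*R1:  [  0  -2   0  |  -4   0   1 ]
R2 <- (1/-2)*R2:  [    0     1    -3  |     1  -1/2     0 ]
R1 <- R1 - (-3/2)*R2:  [    1     0    -3  |     2  -3/4     0 ]
R3 <- R3 - (-2)*R2:  [  0   0  -6  |  -2  -1   1 ]
R3 <- (1/-6)*R3:  [    0     0     1  |   1/3   1/6  -1/6 ]
R1 <- R1 - (-3)*R3:  [    1     0     0  |     3  -1/4  -1/2 ]
R2 <- R2 - (-3)*R3:  [    0     1     0  |     2     0  -1/2 ]
Right block of [I | A^{-1}] is the inverse:
[   3  -1/4  -1/2 ]
[   2     0  -1/2 ]
[ 1/3   1/6  -1/6 ]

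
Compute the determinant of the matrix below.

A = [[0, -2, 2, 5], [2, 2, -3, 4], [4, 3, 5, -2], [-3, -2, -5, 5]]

Forward elimination:
R1 <-> R2   (pivot in column 1 was zero)
[  2   2  -3   4 ]
[  0  -2   2   5 ]
[  4   3   5  -2 ]
[ -3  -2  -5   5 ]
R3 <- R3 - (2)*R1:  [   0   -1   11  -10 ]
R4 <- R4 - (-3/2)*R1:  [     0      1  -19/2     11 ]
R3 <- R3 - (1/2)*R2:  [     0      0     10  -25/2 ]
R4 <- R4 - (-1/2)*R2:  [     0      0  -17/2   27/2 ]
R4 <- R4 - (-17/20)*R3:  [    0     0     0  23/8 ]
Upper-triangular form:
[ 2   2  -3      4 ]
[ 0  -2   2      5 ]
[ 0   0  10  -25/2 ]
[ 0   0   0   23/8 ]
det(A) = (-1)^1 * (2) * (-2) * (10) * (23/8) = 115  (1 row swap -> sign -1)

det(A) = 115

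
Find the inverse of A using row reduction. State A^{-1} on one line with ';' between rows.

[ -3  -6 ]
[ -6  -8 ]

Gauss-Jordan on [A | I]:
R1 <- (1/-3)*R1:  [    1     2  |  -1/3     0 ]
R2 <- R2 - (-6)*R1:  [  0   4  |  -2   1 ]
R2 <- (1/4)*R2:  [    0     1  |  -1/2   1/4 ]
R1 <- R1 - (2)*R2:  [    1     0  |   2/3  -1/2 ]
Right block of [I | A^{-1}] is the inverse:
[  2/3  -1/2 ]
[ -1/2   1/4 ]

inverse = [2/3 -1/2; -1/2 1/4]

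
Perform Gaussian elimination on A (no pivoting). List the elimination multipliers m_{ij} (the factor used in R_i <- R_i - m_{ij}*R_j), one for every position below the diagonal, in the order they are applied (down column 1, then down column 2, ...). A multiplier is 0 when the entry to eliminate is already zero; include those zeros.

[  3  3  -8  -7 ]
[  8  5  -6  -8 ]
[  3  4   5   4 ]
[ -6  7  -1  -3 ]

Forward elimination:
R2 <- R2 - (8/3)*R1:  [    0    -3  46/3  32/3 ]
R3 <- R3 - (1)*R1:  [  0   1  13  11 ]
R4 <- R4 - (-2)*R1:  [   0   13  -17  -17 ]
R3 <- R3 - (-1/3)*R2:  [     0      0  163/9  131/9 ]
R4 <- R4 - (-13/3)*R2:  [     0      0  445/9  263/9 ]
R4 <- R4 - (445/163)*R3:  [         0          0          0  -1714/163 ]
Multipliers (in order of application): m_{21} = 8/3, m_{31} = 1, m_{41} = -2, m_{32} = -1/3, m_{42} = -13/3, m_{43} = 445/163

multipliers: 8/3, 1, -2, -1/3, -13/3, 445/163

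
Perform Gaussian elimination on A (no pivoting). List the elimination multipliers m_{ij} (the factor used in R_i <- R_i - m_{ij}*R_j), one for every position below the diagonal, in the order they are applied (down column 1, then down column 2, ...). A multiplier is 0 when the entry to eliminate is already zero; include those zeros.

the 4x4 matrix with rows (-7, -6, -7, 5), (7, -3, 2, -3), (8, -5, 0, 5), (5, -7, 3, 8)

multipliers: -1, -8/7, -5/7, 83/63, 79/63, -269/89

Forward elimination:
R2 <- R2 - (-1)*R1:  [  0  -9  -5   2 ]
R3 <- R3 - (-8/7)*R1:  [     0  -83/7     -8   75/7 ]
R4 <- R4 - (-5/7)*R1:  [     0  -79/7     -2   81/7 ]
R3 <- R3 - (83/63)*R2:  [      0       0  -89/63  509/63 ]
R4 <- R4 - (79/63)*R2:  [      0       0  269/63  571/63 ]
R4 <- R4 - (-269/89)*R3:  [       0        0        0  2980/89 ]
Multipliers (in order of application): m_{21} = -1, m_{31} = -8/7, m_{41} = -5/7, m_{32} = 83/63, m_{42} = 79/63, m_{43} = -269/89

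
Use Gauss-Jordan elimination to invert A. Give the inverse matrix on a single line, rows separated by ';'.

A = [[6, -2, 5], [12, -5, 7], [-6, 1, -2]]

inverse = [-1/12 -1/36 -11/36; 1/2 -1/2 -1/2; 1/2 -1/6 1/6]

Gauss-Jordan on [A | I]:
R1 <- (1/6)*R1:  [    1  -1/3   5/6  |   1/6     0     0 ]
R2 <- R2 - (12)*R1:  [  0  -1  -3  |  -2   1   0 ]
R3 <- R3 - (-6)*R1:  [  0  -1   3  |   1   0   1 ]
R2 <- (1/-1)*R2:  [  0   1   3  |   2  -1   0 ]
R1 <- R1 - (-1/3)*R2:  [    1     0  11/6  |   5/6  -1/3     0 ]
R3 <- R3 - (-1)*R2:  [  0   0   6  |   3  -1   1 ]
R3 <- (1/6)*R3:  [    0     0     1  |   1/2  -1/6   1/6 ]
R1 <- R1 - (11/6)*R3:  [      1       0       0  |   -1/12   -1/36  -11/36 ]
R2 <- R2 - (3)*R3:  [    0     1     0  |   1/2  -1/2  -1/2 ]
Right block of [I | A^{-1}] is the inverse:
[ -1/12  -1/36  -11/36 ]
[   1/2   -1/2    -1/2 ]
[   1/2   -1/6     1/6 ]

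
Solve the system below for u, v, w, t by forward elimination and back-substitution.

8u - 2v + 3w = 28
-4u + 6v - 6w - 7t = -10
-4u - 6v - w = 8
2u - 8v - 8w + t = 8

(2, -3, 2, -4)

Forward elimination on [A|b]:
R2 <- R2 - (-1/2)*R1:  [    0     5  -9/2    -7     4 ]
R3 <- R3 - (-1/2)*R1:  [   0   -7  1/2    0   22 ]
R4 <- R4 - (1/4)*R1:  [     0  -15/2  -35/4      1      1 ]
R3 <- R3 - (-7/5)*R2:  [     0      0  -29/5  -49/5  138/5 ]
R4 <- R4 - (-3/2)*R2:  [     0      0  -31/2  -19/2      7 ]
R4 <- R4 - (155/58)*R3:  [        0         0         0    484/29  -1936/29 ]
Row echelon form:
[ 8  -2      3       0  |        28 ]
[ 0   5   -9/2      -7  |         4 ]
[ 0   0  -29/5   -49/5  |     138/5 ]
[ 0   0      0  484/29  |  -1936/29 ]
Back-substitution:
t = (-1936/29) / (484/29) = -4
w = (138/5 - (-49/5)*(-4)) / (-29/5) = 2
v = (4 - (-9/2)*(2) - (-7)*(-4)) / 5 = -3
u = (28 - (-2)*(-3) - (3)*(2)) / 8 = 2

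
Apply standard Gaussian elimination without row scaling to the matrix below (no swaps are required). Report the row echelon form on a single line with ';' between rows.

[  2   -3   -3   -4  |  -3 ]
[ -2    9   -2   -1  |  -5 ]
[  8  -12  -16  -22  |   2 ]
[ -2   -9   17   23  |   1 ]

Forward elimination:
R2 <- R2 - (-1)*R1:  [  0   6  -5  -5  -8 ]
R3 <- R3 - (4)*R1:  [  0   0  -4  -6  14 ]
R4 <- R4 - (-1)*R1:  [   0  -12   14   19   -2 ]
R4 <- R4 - (-2)*R2:  [   0    0    4    9  -18 ]
R4 <- R4 - (-1)*R3:  [  0   0   0   3  -4 ]
Row echelon form:
[ 2  -3  -3  -4  |  -3 ]
[ 0   6  -5  -5  |  -8 ]
[ 0   0  -4  -6  |  14 ]
[ 0   0   0   3  |  -4 ]

REF = [2 -3 -3 -4 -3; 0 6 -5 -5 -8; 0 0 -4 -6 14; 0 0 0 3 -4]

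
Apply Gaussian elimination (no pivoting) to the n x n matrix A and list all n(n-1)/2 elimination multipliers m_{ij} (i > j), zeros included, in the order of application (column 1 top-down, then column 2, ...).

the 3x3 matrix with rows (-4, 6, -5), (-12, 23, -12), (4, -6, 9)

multipliers: 3, -1, 0

Forward elimination:
R2 <- R2 - (3)*R1:  [ 0  5  3 ]
R3 <- R3 - (-1)*R1:  [ 0  0  4 ]
R3: entry in column 2 is already 0 -> m_{32} = 0 (no row operation needed)
Multipliers (in order of application): m_{21} = 3, m_{31} = -1, m_{32} = 0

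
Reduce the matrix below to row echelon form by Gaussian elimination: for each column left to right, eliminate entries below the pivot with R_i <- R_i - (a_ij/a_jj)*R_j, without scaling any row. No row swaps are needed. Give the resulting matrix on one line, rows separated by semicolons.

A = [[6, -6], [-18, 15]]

Forward elimination:
R2 <- R2 - (-3)*R1:  [  0  -3 ]
Row echelon form:
[ 6  -6 ]
[ 0  -3 ]

REF = [6 -6; 0 -3]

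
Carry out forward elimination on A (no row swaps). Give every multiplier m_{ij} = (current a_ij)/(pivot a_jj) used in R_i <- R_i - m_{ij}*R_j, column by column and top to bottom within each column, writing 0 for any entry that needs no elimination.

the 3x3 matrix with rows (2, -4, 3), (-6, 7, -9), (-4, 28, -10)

Forward elimination:
R2 <- R2 - (-3)*R1:  [  0  -5   0 ]
R3 <- R3 - (-2)*R1:  [  0  20  -4 ]
R3 <- R3 - (-4)*R2:  [  0   0  -4 ]
Multipliers (in order of application): m_{21} = -3, m_{31} = -2, m_{32} = -4

multipliers: -3, -2, -4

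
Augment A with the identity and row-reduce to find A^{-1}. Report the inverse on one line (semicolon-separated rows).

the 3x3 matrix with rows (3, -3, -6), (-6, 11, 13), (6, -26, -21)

Gauss-Jordan on [A | I]:
R1 <- (1/3)*R1:  [   1   -1   -2  |  1/3    0    0 ]
R2 <- R2 - (-6)*R1:  [ 0  5  1  |  2  1  0 ]
R3 <- R3 - (6)*R1:  [   0  -20   -9  |   -2    0    1 ]
R2 <- (1/5)*R2:  [   0    1  1/5  |  2/5  1/5    0 ]
R1 <- R1 - (-1)*R2:  [     1      0   -9/5  |  11/15    1/5      0 ]
R3 <- R3 - (-20)*R2:  [  0   0  -5  |   6   4   1 ]
R3 <- (1/-5)*R3:  [    0     0     1  |  -6/5  -4/5  -1/5 ]
R1 <- R1 - (-9/5)*R3:  [       1        0        0  |  -107/75   -31/25    -9/25 ]
R2 <- R2 - (1/5)*R3:  [     0      1      0  |  16/25   9/25   1/25 ]
Right block of [I | A^{-1}] is the inverse:
[ -107/75  -31/25  -9/25 ]
[   16/25    9/25   1/25 ]
[    -6/5    -4/5   -1/5 ]

inverse = [-107/75 -31/25 -9/25; 16/25 9/25 1/25; -6/5 -4/5 -1/5]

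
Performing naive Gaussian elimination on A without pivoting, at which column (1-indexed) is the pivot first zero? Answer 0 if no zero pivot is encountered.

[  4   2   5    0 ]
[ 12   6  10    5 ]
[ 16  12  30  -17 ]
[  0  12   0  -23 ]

first zero-pivot column = 2

Naive forward elimination:
R2 <- R2 - (3)*R1:  [  0   0  -5   5 ]
R3 <- R3 - (4)*R1:  [   0    4   10  -17 ]
Matrix at this point:
[ 4   2   5    0 ]
[ 0   0  -5    5 ]
[ 0   4  10  -17 ]
[ 0  12   0  -23 ]
Pivot entry (2,2) is zero but row 3 has 4 in column 2 -> naive elimination stops; a row interchange (e.g. R2 <-> R3) would be required here.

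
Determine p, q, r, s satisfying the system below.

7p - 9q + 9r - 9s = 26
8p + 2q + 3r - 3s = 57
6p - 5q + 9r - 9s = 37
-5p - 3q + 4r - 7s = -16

Forward elimination on [A|b]:
R2 <- R2 - (8/7)*R1:  [     0   86/7  -51/7   51/7  191/7 ]
R3 <- R3 - (6/7)*R1:  [     0   19/7    9/7   -9/7  103/7 ]
R4 <- R4 - (-5/7)*R1:  [     0  -66/7   73/7  -94/7   18/7 ]
R3 <- R3 - (19/86)*R2:  [       0        0   249/86  -249/86   747/86 ]
R4 <- R4 - (-33/43)*R2:  [       0        0   208/43  -337/43  1011/43 ]
R4 <- R4 - (416/249)*R3:  [  0   0   0  -3   9 ]
Row echelon form:
[ 7    -9       9       -9  |      26 ]
[ 0  86/7   -51/7     51/7  |   191/7 ]
[ 0     0  249/86  -249/86  |  747/86 ]
[ 0     0       0       -3  |       9 ]
Back-substitution:
s = (9) / -3 = -3
r = (747/86 - (-249/86)*(-3)) / (249/86) = 0
q = (191/7 - (-51/7)*(0) - (51/7)*(-3)) / (86/7) = 4
p = (26 - (-9)*(4) - (9)*(0) - (-9)*(-3)) / 7 = 5

(5, 4, 0, -3)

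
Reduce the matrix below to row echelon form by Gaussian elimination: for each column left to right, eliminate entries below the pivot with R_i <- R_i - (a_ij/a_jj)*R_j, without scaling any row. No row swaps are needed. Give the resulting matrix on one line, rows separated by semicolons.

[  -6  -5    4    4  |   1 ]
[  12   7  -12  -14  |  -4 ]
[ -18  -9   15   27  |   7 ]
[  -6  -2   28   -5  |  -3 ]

Forward elimination:
R2 <- R2 - (-2)*R1:  [  0  -3  -4  -6  -2 ]
R3 <- R3 - (3)*R1:  [  0   6   3  15   4 ]
R4 <- R4 - (1)*R1:  [  0   3  24  -9  -4 ]
R3 <- R3 - (-2)*R2:  [  0   0  -5   3   0 ]
R4 <- R4 - (-1)*R2:  [   0    0   20  -15   -6 ]
R4 <- R4 - (-4)*R3:  [  0   0   0  -3  -6 ]
Row echelon form:
[ -6  -5   4   4  |   1 ]
[  0  -3  -4  -6  |  -2 ]
[  0   0  -5   3  |   0 ]
[  0   0   0  -3  |  -6 ]

REF = [-6 -5 4 4 1; 0 -3 -4 -6 -2; 0 0 -5 3 0; 0 0 0 -3 -6]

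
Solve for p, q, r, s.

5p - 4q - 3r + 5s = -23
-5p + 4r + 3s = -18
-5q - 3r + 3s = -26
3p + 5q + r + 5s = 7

Forward elimination on [A|b]:
R2 <- R2 - (-1)*R1:  [   0   -4    1    8  -41 ]
R4 <- R4 - (3/5)*R1:  [     0   37/5   14/5      2  104/5 ]
R3 <- R3 - (5/4)*R2:  [     0      0  -17/4     -7  101/4 ]
R4 <- R4 - (-37/20)*R2:  [        0         0     93/20      84/5  -1101/20 ]
R4 <- R4 - (-93/85)*R3:  [        0         0         0    777/85  -2331/85 ]
Row echelon form:
[ 5  -4     -3       5  |       -23 ]
[ 0  -4      1       8  |       -41 ]
[ 0   0  -17/4      -7  |     101/4 ]
[ 0   0      0  777/85  |  -2331/85 ]
Back-substitution:
s = (-2331/85) / (777/85) = -3
r = (101/4 - (-7)*(-3)) / (-17/4) = -1
q = (-41 - (1)*(-1) - (8)*(-3)) / -4 = 4
p = (-23 - (-4)*(4) - (-3)*(-1) - (5)*(-3)) / 5 = 1

(1, 4, -1, -3)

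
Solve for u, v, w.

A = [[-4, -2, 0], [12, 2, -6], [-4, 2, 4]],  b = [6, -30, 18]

Forward elimination on [A|b]:
R2 <- R2 - (-3)*R1:  [   0   -4   -6  -12 ]
R3 <- R3 - (1)*R1:  [  0   4   4  12 ]
R3 <- R3 - (-1)*R2:  [  0   0  -2   0 ]
Row echelon form:
[ -4  -2   0  |    6 ]
[  0  -4  -6  |  -12 ]
[  0   0  -2  |    0 ]
Back-substitution:
w = (0) / -2 = 0
v = (-12 - (-6)*(0)) / -4 = 3
u = (6 - (-2)*(3)) / -4 = -3

(-3, 3, 0)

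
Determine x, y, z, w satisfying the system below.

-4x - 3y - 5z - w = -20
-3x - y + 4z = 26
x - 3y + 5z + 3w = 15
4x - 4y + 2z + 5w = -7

Forward elimination on [A|b]:
R2 <- R2 - (3/4)*R1:  [    0   5/4  31/4   3/4    41 ]
R3 <- R3 - (-1/4)*R1:  [     0  -15/4   15/4   11/4     10 ]
R4 <- R4 - (-1)*R1:  [   0   -7   -3    4  -27 ]
R3 <- R3 - (-3)*R2:  [   0    0   27    5  133 ]
R4 <- R4 - (-28/5)*R2:  [      0       0   202/5    41/5  1013/5 ]
R4 <- R4 - (202/135)*R3:  [      0       0       0  97/135   97/27 ]
Row echelon form:
[ -4   -3    -5      -1  |    -20 ]
[  0  5/4  31/4     3/4  |     41 ]
[  0    0    27       5  |    133 ]
[  0    0     0  97/135  |  97/27 ]
Back-substitution:
w = (97/27) / (97/135) = 5
z = (133 - (5)*(5)) / 27 = 4
y = (41 - (31/4)*(4) - (3/4)*(5)) / (5/4) = 5
x = (-20 - (-3)*(5) - (-5)*(4) - (-1)*(5)) / -4 = -5

(-5, 5, 4, 5)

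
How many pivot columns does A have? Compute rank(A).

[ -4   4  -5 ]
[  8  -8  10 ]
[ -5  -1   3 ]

rank(A) = 2

Row reduction:
R2 <- R2 - (-2)*R1:  [ 0  0  0 ]
R3 <- R3 - (5/4)*R1:  [    0    -6  37/4 ]
R2 <-> R3   (pivot in column 2 was zero)
[ -4   4    -5 ]
[  0  -6  37/4 ]
[  0   0     0 ]
Row echelon form:
[ -4   4    -5 ]
[  0  -6  37/4 ]
[  0   0     0 ]
Nonzero rows / pivot columns: 2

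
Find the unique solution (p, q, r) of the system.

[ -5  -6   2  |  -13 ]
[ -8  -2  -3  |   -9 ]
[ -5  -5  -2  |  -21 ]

(-1, 4, 3)

Forward elimination on [A|b]:
R2 <- R2 - (8/5)*R1:  [     0   38/5  -31/5   59/5 ]
R3 <- R3 - (1)*R1:  [  0   1  -4  -8 ]
R3 <- R3 - (5/38)*R2:  [       0        0  -121/38  -363/38 ]
Row echelon form:
[ -5    -6        2  |      -13 ]
[  0  38/5    -31/5  |     59/5 ]
[  0     0  -121/38  |  -363/38 ]
Back-substitution:
r = (-363/38) / (-121/38) = 3
q = (59/5 - (-31/5)*(3)) / (38/5) = 4
p = (-13 - (-6)*(4) - (2)*(3)) / -5 = -1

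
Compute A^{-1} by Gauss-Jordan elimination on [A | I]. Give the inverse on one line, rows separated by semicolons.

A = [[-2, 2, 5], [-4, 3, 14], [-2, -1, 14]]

Gauss-Jordan on [A | I]:
R1 <- (1/-2)*R1:  [    1    -1  -5/2  |  -1/2     0     0 ]
R2 <- R2 - (-4)*R1:  [  0  -1   4  |  -2   1   0 ]
R3 <- R3 - (-2)*R1:  [  0  -3   9  |  -1   0   1 ]
R2 <- (1/-1)*R2:  [  0   1  -4  |   2  -1   0 ]
R1 <- R1 - (-1)*R2:  [     1      0  -13/2  |    3/2     -1      0 ]
R3 <- R3 - (-3)*R2:  [  0   0  -3  |   5  -3   1 ]
R3 <- (1/-3)*R3:  [    0     0     1  |  -5/3     1  -1/3 ]
R1 <- R1 - (-13/2)*R3:  [     1      0      0  |  -28/3   11/2  -13/6 ]
R2 <- R2 - (-4)*R3:  [     0      1      0  |  -14/3      3   -4/3 ]
Right block of [I | A^{-1}] is the inverse:
[ -28/3  11/2  -13/6 ]
[ -14/3     3   -4/3 ]
[  -5/3     1   -1/3 ]

inverse = [-28/3 11/2 -13/6; -14/3 3 -4/3; -5/3 1 -1/3]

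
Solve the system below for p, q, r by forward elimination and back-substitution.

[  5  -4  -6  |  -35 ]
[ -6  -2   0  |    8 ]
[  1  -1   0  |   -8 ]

(-3, 5, 0)

Forward elimination on [A|b]:
R2 <- R2 - (-6/5)*R1:  [     0  -34/5  -36/5    -34 ]
R3 <- R3 - (1/5)*R1:  [    0  -1/5   6/5    -1 ]
R3 <- R3 - (1/34)*R2:  [     0      0  24/17      0 ]
Row echelon form:
[ 5     -4     -6  |  -35 ]
[ 0  -34/5  -36/5  |  -34 ]
[ 0      0  24/17  |    0 ]
Back-substitution:
r = (0) / (24/17) = 0
q = (-34 - (-36/5)*(0)) / (-34/5) = 5
p = (-35 - (-4)*(5) - (-6)*(0)) / 5 = -3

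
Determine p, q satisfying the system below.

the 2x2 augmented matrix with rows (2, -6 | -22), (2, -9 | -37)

(4, 5)

Forward elimination on [A|b]:
R2 <- R2 - (1)*R1:  [   0   -3  -15 ]
Row echelon form:
[ 2  -6  |  -22 ]
[ 0  -3  |  -15 ]
Back-substitution:
q = (-15) / -3 = 5
p = (-22 - (-6)*(5)) / 2 = 4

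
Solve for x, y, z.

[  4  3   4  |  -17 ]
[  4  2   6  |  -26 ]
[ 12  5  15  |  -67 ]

Forward elimination on [A|b]:
R2 <- R2 - (1)*R1:  [  0  -1   2  -9 ]
R3 <- R3 - (3)*R1:  [   0   -4    3  -16 ]
R3 <- R3 - (4)*R2:  [  0   0  -5  20 ]
Row echelon form:
[ 4   3   4  |  -17 ]
[ 0  -1   2  |   -9 ]
[ 0   0  -5  |   20 ]
Back-substitution:
z = (20) / -5 = -4
y = (-9 - (2)*(-4)) / -1 = 1
x = (-17 - (3)*(1) - (4)*(-4)) / 4 = -1

(-1, 1, -4)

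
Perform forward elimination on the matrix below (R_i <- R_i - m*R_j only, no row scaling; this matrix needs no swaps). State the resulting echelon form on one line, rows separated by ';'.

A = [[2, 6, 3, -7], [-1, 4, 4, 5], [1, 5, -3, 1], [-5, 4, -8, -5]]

Forward elimination:
R2 <- R2 - (-1/2)*R1:  [    0     7  11/2   3/2 ]
R3 <- R3 - (1/2)*R1:  [    0     2  -9/2   9/2 ]
R4 <- R4 - (-5/2)*R1:  [     0     19   -1/2  -45/2 ]
R3 <- R3 - (2/7)*R2:  [      0       0  -85/14   57/14 ]
R4 <- R4 - (19/7)*R2:  [      0       0  -108/7  -186/7 ]
R4 <- R4 - (216/85)*R3:  [        0         0         0  -3138/85 ]
Row echelon form:
[ 2  6       3        -7 ]
[ 0  7    11/2       3/2 ]
[ 0  0  -85/14     57/14 ]
[ 0  0       0  -3138/85 ]

REF = [2 6 3 -7; 0 7 11/2 3/2; 0 0 -85/14 57/14; 0 0 0 -3138/85]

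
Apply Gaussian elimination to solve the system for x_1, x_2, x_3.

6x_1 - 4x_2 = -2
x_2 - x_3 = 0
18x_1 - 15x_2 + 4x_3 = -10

(-3, -4, -4)

Forward elimination on [A|b]:
R3 <- R3 - (3)*R1:  [  0  -3   4  -4 ]
R3 <- R3 - (-3)*R2:  [  0   0   1  -4 ]
Row echelon form:
[ 6  -4   0  |  -2 ]
[ 0   1  -1  |   0 ]
[ 0   0   1  |  -4 ]
Back-substitution:
x_3 = (-4) / 1 = -4
x_2 = (0 - (-1)*(-4)) / 1 = -4
x_1 = (-2 - (-4)*(-4)) / 6 = -3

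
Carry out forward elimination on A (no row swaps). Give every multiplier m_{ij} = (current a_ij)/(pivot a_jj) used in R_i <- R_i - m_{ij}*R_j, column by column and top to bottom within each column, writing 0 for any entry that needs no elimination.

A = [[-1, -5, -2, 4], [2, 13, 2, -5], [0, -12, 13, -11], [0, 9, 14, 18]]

Forward elimination:
R2 <- R2 - (-2)*R1:  [  0   3  -2   3 ]
R3: entry in column 1 is already 0 -> m_{31} = 0 (no row operation needed)
R4: entry in column 1 is already 0 -> m_{41} = 0 (no row operation needed)
R3 <- R3 - (-4)*R2:  [ 0  0  5  1 ]
R4 <- R4 - (3)*R2:  [  0   0  20   9 ]
R4 <- R4 - (4)*R3:  [ 0  0  0  5 ]
Multipliers (in order of application): m_{21} = -2, m_{31} = 0, m_{41} = 0, m_{32} = -4, m_{42} = 3, m_{43} = 4

multipliers: -2, 0, 0, -4, 3, 4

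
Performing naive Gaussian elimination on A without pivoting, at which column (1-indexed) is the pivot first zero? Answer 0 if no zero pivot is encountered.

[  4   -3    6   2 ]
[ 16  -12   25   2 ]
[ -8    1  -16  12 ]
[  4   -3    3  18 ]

first zero-pivot column = 2

Naive forward elimination:
R2 <- R2 - (4)*R1:  [  0   0   1  -6 ]
R3 <- R3 - (-2)*R1:  [  0  -5  -4  16 ]
R4 <- R4 - (1)*R1:  [  0   0  -3  16 ]
Matrix at this point:
[ 4  -3   6   2 ]
[ 0   0   1  -6 ]
[ 0  -5  -4  16 ]
[ 0   0  -3  16 ]
Pivot entry (2,2) is zero but row 3 has -5 in column 2 -> naive elimination stops; a row interchange (e.g. R2 <-> R3) would be required here.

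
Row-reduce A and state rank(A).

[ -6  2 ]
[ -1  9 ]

rank(A) = 2

Row reduction:
R2 <- R2 - (1/6)*R1:  [    0  26/3 ]
Row echelon form:
[ -6     2 ]
[  0  26/3 ]
Nonzero rows / pivot columns: 2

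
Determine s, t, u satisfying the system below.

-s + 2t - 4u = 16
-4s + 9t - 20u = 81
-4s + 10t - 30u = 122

Forward elimination on [A|b]:
R2 <- R2 - (4)*R1:  [  0   1  -4  17 ]
R3 <- R3 - (4)*R1:  [   0    2  -14   58 ]
R3 <- R3 - (2)*R2:  [  0   0  -6  24 ]
Row echelon form:
[ -1  2  -4  |  16 ]
[  0  1  -4  |  17 ]
[  0  0  -6  |  24 ]
Back-substitution:
u = (24) / -6 = -4
t = (17 - (-4)*(-4)) / 1 = 1
s = (16 - (2)*(1) - (-4)*(-4)) / -1 = 2

(2, 1, -4)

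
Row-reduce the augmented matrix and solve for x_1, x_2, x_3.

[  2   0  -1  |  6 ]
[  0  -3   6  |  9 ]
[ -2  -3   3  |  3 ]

Forward elimination on [A|b]:
R3 <- R3 - (-1)*R1:  [  0  -3   2   9 ]
R3 <- R3 - (1)*R2:  [  0   0  -4   0 ]
Row echelon form:
[ 2   0  -1  |  6 ]
[ 0  -3   6  |  9 ]
[ 0   0  -4  |  0 ]
Back-substitution:
x_3 = (0) / -4 = 0
x_2 = (9 - (6)*(0)) / -3 = -3
x_1 = (6 - (-1)*(0)) / 2 = 3

(3, -3, 0)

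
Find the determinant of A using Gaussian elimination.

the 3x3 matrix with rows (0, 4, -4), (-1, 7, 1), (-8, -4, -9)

det(A) = -308

Forward elimination:
R1 <-> R2   (pivot in column 1 was zero)
[ -1   7   1 ]
[  0   4  -4 ]
[ -8  -4  -9 ]
R3 <- R3 - (8)*R1:  [   0  -60  -17 ]
R3 <- R3 - (-15)*R2:  [   0    0  -77 ]
Upper-triangular form:
[ -1  7    1 ]
[  0  4   -4 ]
[  0  0  -77 ]
det(A) = (-1)^1 * (-1) * (4) * (-77) = -308  (1 row swap -> sign -1)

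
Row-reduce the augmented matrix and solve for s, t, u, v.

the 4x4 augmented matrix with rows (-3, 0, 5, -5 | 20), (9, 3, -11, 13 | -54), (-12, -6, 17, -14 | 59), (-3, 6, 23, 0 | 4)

(-5, 2, -1, -2)

Forward elimination on [A|b]:
R2 <- R2 - (-3)*R1:  [  0   3   4  -2   6 ]
R3 <- R3 - (4)*R1:  [   0   -6   -3    6  -21 ]
R4 <- R4 - (1)*R1:  [   0    6   18    5  -16 ]
R3 <- R3 - (-2)*R2:  [  0   0   5   2  -9 ]
R4 <- R4 - (2)*R2:  [   0    0   10    9  -28 ]
R4 <- R4 - (2)*R3:  [   0    0    0    5  -10 ]
Row echelon form:
[ -3  0  5  -5  |   20 ]
[  0  3  4  -2  |    6 ]
[  0  0  5   2  |   -9 ]
[  0  0  0   5  |  -10 ]
Back-substitution:
v = (-10) / 5 = -2
u = (-9 - (2)*(-2)) / 5 = -1
t = (6 - (4)*(-1) - (-2)*(-2)) / 3 = 2
s = (20 - (5)*(-1) - (-5)*(-2)) / -3 = -5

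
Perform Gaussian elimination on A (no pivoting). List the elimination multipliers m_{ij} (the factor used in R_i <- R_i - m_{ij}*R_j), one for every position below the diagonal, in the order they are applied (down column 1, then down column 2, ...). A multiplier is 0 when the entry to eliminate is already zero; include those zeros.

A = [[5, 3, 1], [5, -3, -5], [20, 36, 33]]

Forward elimination:
R2 <- R2 - (1)*R1:  [  0  -6  -6 ]
R3 <- R3 - (4)*R1:  [  0  24  29 ]
R3 <- R3 - (-4)*R2:  [ 0  0  5 ]
Multipliers (in order of application): m_{21} = 1, m_{31} = 4, m_{32} = -4

multipliers: 1, 4, -4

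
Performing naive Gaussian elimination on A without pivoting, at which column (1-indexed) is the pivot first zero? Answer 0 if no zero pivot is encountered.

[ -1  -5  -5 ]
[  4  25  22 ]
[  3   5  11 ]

Naive forward elimination:
R2 <- R2 - (-4)*R1:  [ 0  5  2 ]
R3 <- R3 - (-3)*R1:  [   0  -10   -4 ]
R3 <- R3 - (-2)*R2:  [ 0  0  0 ]
Matrix at this point:
[ -1  -5  -5 ]
[  0   5   2 ]
[  0   0   0 ]
Pivot entry (3,3) in the last row is zero and there are no rows below to swap with -> zero pivot in column 3 (A is singular).

first zero-pivot column = 3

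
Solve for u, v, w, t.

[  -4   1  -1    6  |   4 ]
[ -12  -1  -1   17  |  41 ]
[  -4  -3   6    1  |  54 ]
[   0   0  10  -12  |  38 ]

Forward elimination on [A|b]:
R2 <- R2 - (3)*R1:  [  0  -4   2  -1  29 ]
R3 <- R3 - (1)*R1:  [  0  -4   7  -5  50 ]
R3 <- R3 - (1)*R2:  [  0   0   5  -4  21 ]
R4 <- R4 - (2)*R3:  [  0   0   0  -4  -4 ]
Row echelon form:
[ -4   1  -1   6  |   4 ]
[  0  -4   2  -1  |  29 ]
[  0   0   5  -4  |  21 ]
[  0   0   0  -4  |  -4 ]
Back-substitution:
t = (-4) / -4 = 1
w = (21 - (-4)*(1)) / 5 = 5
v = (29 - (2)*(5) - (-1)*(1)) / -4 = -5
u = (4 - (1)*(-5) - (-1)*(5) - (6)*(1)) / -4 = -2

(-2, -5, 5, 1)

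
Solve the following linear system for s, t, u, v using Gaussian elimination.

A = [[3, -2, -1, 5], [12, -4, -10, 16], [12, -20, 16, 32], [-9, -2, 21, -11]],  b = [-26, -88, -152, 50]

Forward elimination on [A|b]:
R2 <- R2 - (4)*R1:  [  0   4  -6  -4  16 ]
R3 <- R3 - (4)*R1:  [   0  -12   20   12  -48 ]
R4 <- R4 - (-3)*R1:  [   0   -8   18    4  -28 ]
R3 <- R3 - (-3)*R2:  [ 0  0  2  0  0 ]
R4 <- R4 - (-2)*R2:  [  0   0   6  -4   4 ]
R4 <- R4 - (3)*R3:  [  0   0   0  -4   4 ]
Row echelon form:
[ 3  -2  -1   5  |  -26 ]
[ 0   4  -6  -4  |   16 ]
[ 0   0   2   0  |    0 ]
[ 0   0   0  -4  |    4 ]
Back-substitution:
v = (4) / -4 = -1
u = (0) / 2 = 0
t = (16 - (-6)*(0) - (-4)*(-1)) / 4 = 3
s = (-26 - (-2)*(3) - (-1)*(0) - (5)*(-1)) / 3 = -5

(-5, 3, 0, -1)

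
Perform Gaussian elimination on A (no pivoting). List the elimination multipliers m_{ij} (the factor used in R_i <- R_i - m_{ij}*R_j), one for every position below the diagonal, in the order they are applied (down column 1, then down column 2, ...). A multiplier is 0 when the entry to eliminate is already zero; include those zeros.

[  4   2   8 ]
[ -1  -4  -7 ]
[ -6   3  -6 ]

multipliers: -1/4, -3/2, -12/7

Forward elimination:
R2 <- R2 - (-1/4)*R1:  [    0  -7/2    -5 ]
R3 <- R3 - (-3/2)*R1:  [ 0  6  6 ]
R3 <- R3 - (-12/7)*R2:  [     0      0  -18/7 ]
Multipliers (in order of application): m_{21} = -1/4, m_{31} = -3/2, m_{32} = -12/7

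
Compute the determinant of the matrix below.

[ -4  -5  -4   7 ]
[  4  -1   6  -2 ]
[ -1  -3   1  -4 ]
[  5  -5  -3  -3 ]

Forward elimination:
R2 <- R2 - (-1)*R1:  [  0  -6   2   5 ]
R3 <- R3 - (1/4)*R1:  [     0   -7/4      2  -23/4 ]
R4 <- R4 - (-5/4)*R1:  [     0  -45/4     -8   23/4 ]
R3 <- R3 - (7/24)*R2:  [       0        0    17/12  -173/24 ]
R4 <- R4 - (15/8)*R2:  [     0      0  -47/4  -29/8 ]
R4 <- R4 - (-141/17)*R3:  [        0         0         0  -1078/17 ]
Upper-triangular form:
[ -4  -5     -4         7 ]
[  0  -6      2         5 ]
[  0   0  17/12   -173/24 ]
[  0   0      0  -1078/17 ]
det(A) = (-1)^0 * (-4) * (-6) * (17/12) * (-1078/17) = -2156  (0 row swaps -> sign +1)

det(A) = -2156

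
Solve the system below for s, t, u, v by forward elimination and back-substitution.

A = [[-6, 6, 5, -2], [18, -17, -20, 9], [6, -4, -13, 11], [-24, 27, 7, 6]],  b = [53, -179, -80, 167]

Forward elimination on [A|b]:
R2 <- R2 - (-3)*R1:  [   0    1   -5    3  -20 ]
R3 <- R3 - (-1)*R1:  [   0    2   -8    9  -27 ]
R4 <- R4 - (4)*R1:  [   0    3  -13   14  -45 ]
R3 <- R3 - (2)*R2:  [  0   0   2   3  13 ]
R4 <- R4 - (3)*R2:  [  0   0   2   5  15 ]
R4 <- R4 - (1)*R3:  [ 0  0  0  2  2 ]
Row echelon form:
[ -6  6   5  -2  |   53 ]
[  0  1  -5   3  |  -20 ]
[  0  0   2   3  |   13 ]
[  0  0   0   2  |    2 ]
Back-substitution:
v = (2) / 2 = 1
u = (13 - (3)*(1)) / 2 = 5
t = (-20 - (-5)*(5) - (3)*(1)) / 1 = 2
s = (53 - (6)*(2) - (5)*(5) - (-2)*(1)) / -6 = -3

(-3, 2, 5, 1)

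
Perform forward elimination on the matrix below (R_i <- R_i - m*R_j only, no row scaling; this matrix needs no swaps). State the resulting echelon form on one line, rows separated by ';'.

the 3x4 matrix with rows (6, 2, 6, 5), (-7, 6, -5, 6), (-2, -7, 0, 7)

REF = [6 2 6 5; 0 25/3 2 71/6; 0 0 88/25 883/50]

Forward elimination:
R2 <- R2 - (-7/6)*R1:  [    0  25/3     2  71/6 ]
R3 <- R3 - (-1/3)*R1:  [     0  -19/3      2   26/3 ]
R3 <- R3 - (-19/25)*R2:  [      0       0   88/25  883/50 ]
Row echelon form:
[ 6     2      6       5 ]
[ 0  25/3      2    71/6 ]
[ 0     0  88/25  883/50 ]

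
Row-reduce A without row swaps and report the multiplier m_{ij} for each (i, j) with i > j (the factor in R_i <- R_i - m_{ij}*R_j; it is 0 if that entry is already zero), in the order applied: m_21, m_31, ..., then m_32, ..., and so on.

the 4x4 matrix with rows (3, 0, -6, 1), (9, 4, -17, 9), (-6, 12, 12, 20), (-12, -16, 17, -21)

multipliers: 3, -2, -4, 3, -4, 1

Forward elimination:
R2 <- R2 - (3)*R1:  [ 0  4  1  6 ]
R3 <- R3 - (-2)*R1:  [  0  12   0  22 ]
R4 <- R4 - (-4)*R1:  [   0  -16   -7  -17 ]
R3 <- R3 - (3)*R2:  [  0   0  -3   4 ]
R4 <- R4 - (-4)*R2:  [  0   0  -3   7 ]
R4 <- R4 - (1)*R3:  [ 0  0  0  3 ]
Multipliers (in order of application): m_{21} = 3, m_{31} = -2, m_{41} = -4, m_{32} = 3, m_{42} = -4, m_{43} = 1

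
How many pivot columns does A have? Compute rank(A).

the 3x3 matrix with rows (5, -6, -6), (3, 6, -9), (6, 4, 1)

Row reduction:
R2 <- R2 - (3/5)*R1:  [     0   48/5  -27/5 ]
R3 <- R3 - (6/5)*R1:  [    0  56/5  41/5 ]
R3 <- R3 - (7/6)*R2:  [    0     0  29/2 ]
Row echelon form:
[ 5    -6     -6 ]
[ 0  48/5  -27/5 ]
[ 0     0   29/2 ]
Nonzero rows / pivot columns: 3

rank(A) = 3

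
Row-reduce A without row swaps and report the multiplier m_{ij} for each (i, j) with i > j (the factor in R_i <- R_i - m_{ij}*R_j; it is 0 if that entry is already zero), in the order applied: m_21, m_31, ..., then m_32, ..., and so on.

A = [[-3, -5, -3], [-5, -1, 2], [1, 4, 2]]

multipliers: 5/3, -1/3, 7/22

Forward elimination:
R2 <- R2 - (5/3)*R1:  [    0  22/3     7 ]
R3 <- R3 - (-1/3)*R1:  [   0  7/3    1 ]
R3 <- R3 - (7/22)*R2:  [      0       0  -27/22 ]
Multipliers (in order of application): m_{21} = 5/3, m_{31} = -1/3, m_{32} = 7/22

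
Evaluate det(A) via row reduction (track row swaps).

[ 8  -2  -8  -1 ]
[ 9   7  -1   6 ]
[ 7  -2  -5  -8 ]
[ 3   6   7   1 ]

Forward elimination:
R2 <- R2 - (9/8)*R1:  [    0  37/4     8  57/8 ]
R3 <- R3 - (7/8)*R1:  [     0   -1/4      2  -57/8 ]
R4 <- R4 - (3/8)*R1:  [    0  27/4    10  11/8 ]
R3 <- R3 - (-1/37)*R2:  [       0        0    82/37  -513/74 ]
R4 <- R4 - (27/37)*R2:  [       0        0   154/37  -283/74 ]
R4 <- R4 - (77/41)*R3:  [      0       0       0  377/41 ]
Upper-triangular form:
[ 8    -2     -8       -1 ]
[ 0  37/4      8     57/8 ]
[ 0     0  82/37  -513/74 ]
[ 0     0      0   377/41 ]
det(A) = (-1)^0 * (8) * (37/4) * (82/37) * (377/41) = 1508  (0 row swaps -> sign +1)

det(A) = 1508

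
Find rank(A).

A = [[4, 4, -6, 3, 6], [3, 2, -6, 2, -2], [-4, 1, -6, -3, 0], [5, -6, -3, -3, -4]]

Row reduction:
R2 <- R2 - (3/4)*R1:  [     0     -1   -3/2   -1/4  -13/2 ]
R3 <- R3 - (-1)*R1:  [   0    5  -12    0    6 ]
R4 <- R4 - (5/4)*R1:  [     0    -11    9/2  -27/4  -23/2 ]
R3 <- R3 - (-5)*R2:  [     0      0  -39/2   -5/4  -53/2 ]
R4 <- R4 - (11)*R2:  [  0   0  21  -4  60 ]
R4 <- R4 - (-14/13)*R3:  [       0        0        0  -139/26   409/13 ]
Row echelon form:
[ 4   4     -6        3       6 ]
[ 0  -1   -3/2     -1/4   -13/2 ]
[ 0   0  -39/2     -5/4   -53/2 ]
[ 0   0      0  -139/26  409/13 ]
Nonzero rows / pivot columns: 4

rank(A) = 4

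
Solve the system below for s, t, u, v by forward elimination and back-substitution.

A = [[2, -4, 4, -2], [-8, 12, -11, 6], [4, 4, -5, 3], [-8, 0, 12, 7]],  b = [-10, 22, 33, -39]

(4, 5, 0, -1)

Forward elimination on [A|b]:
R2 <- R2 - (-4)*R1:  [   0   -4    5   -2  -18 ]
R3 <- R3 - (2)*R1:  [   0   12  -13    7   53 ]
R4 <- R4 - (-4)*R1:  [   0  -16   28   -1  -79 ]
R3 <- R3 - (-3)*R2:  [  0   0   2   1  -1 ]
R4 <- R4 - (4)*R2:  [  0   0   8   7  -7 ]
R4 <- R4 - (4)*R3:  [  0   0   0   3  -3 ]
Row echelon form:
[ 2  -4  4  -2  |  -10 ]
[ 0  -4  5  -2  |  -18 ]
[ 0   0  2   1  |   -1 ]
[ 0   0  0   3  |   -3 ]
Back-substitution:
v = (-3) / 3 = -1
u = (-1 - (1)*(-1)) / 2 = 0
t = (-18 - (5)*(0) - (-2)*(-1)) / -4 = 5
s = (-10 - (-4)*(5) - (4)*(0) - (-2)*(-1)) / 2 = 4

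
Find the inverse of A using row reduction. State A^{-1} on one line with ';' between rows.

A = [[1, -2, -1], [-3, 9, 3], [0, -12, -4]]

Gauss-Jordan on [A | I]:
R2 <- R2 - (-3)*R1:  [ 0  3  0  |  3  1  0 ]
R2 <- (1/3)*R2:  [   0    1    0  |    1  1/3    0 ]
R1 <- R1 - (-2)*R2:  [   1    0   -1  |    3  2/3    0 ]
R3 <- R3 - (-12)*R2:  [  0   0  -4  |  12   4   1 ]
R3 <- (1/-4)*R3:  [    0     0     1  |    -3    -1  -1/4 ]
R1 <- R1 - (-1)*R3:  [    1     0     0  |     0  -1/3  -1/4 ]
Right block of [I | A^{-1}] is the inverse:
[  0  -1/3  -1/4 ]
[  1   1/3     0 ]
[ -3    -1  -1/4 ]

inverse = [0 -1/3 -1/4; 1 1/3 0; -3 -1 -1/4]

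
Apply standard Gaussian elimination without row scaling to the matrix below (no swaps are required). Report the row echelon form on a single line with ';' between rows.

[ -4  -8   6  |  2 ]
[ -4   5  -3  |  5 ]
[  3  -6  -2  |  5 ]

Forward elimination:
R2 <- R2 - (1)*R1:  [  0  13  -9   3 ]
R3 <- R3 - (-3/4)*R1:  [    0   -12   5/2  13/2 ]
R3 <- R3 - (-12/13)*R2:  [       0        0  -151/26   241/26 ]
Row echelon form:
[ -4  -8        6  |       2 ]
[  0  13       -9  |       3 ]
[  0   0  -151/26  |  241/26 ]

REF = [-4 -8 6 2; 0 13 -9 3; 0 0 -151/26 241/26]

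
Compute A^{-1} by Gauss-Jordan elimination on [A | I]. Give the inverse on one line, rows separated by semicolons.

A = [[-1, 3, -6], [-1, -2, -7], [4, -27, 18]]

Gauss-Jordan on [A | I]:
R1 <- (1/-1)*R1:  [  1  -3   6  |  -1   0   0 ]
R2 <- R2 - (-1)*R1:  [  0  -5  -1  |  -1   1   0 ]
R3 <- R3 - (4)*R1:  [   0  -15   -6  |    4    0    1 ]
R2 <- (1/-5)*R2:  [    0     1   1/5  |   1/5  -1/5     0 ]
R1 <- R1 - (-3)*R2:  [    1     0  33/5  |  -2/5  -3/5     0 ]
R3 <- R3 - (-15)*R2:  [  0   0  -3  |   7  -3   1 ]
R3 <- (1/-3)*R3:  [    0     0     1  |  -7/3     1  -1/3 ]
R1 <- R1 - (33/5)*R3:  [     1      0      0  |     15  -36/5   11/5 ]
R2 <- R2 - (1/5)*R3:  [    0     1     0  |   2/3  -2/5  1/15 ]
Right block of [I | A^{-1}] is the inverse:
[   15  -36/5  11/5 ]
[  2/3   -2/5  1/15 ]
[ -7/3      1  -1/3 ]

inverse = [15 -36/5 11/5; 2/3 -2/5 1/15; -7/3 1 -1/3]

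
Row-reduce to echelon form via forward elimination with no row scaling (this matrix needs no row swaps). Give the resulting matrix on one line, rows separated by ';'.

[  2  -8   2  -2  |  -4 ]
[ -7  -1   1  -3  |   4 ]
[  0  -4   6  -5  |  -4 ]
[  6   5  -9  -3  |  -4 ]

REF = [2 -8 2 -2 -4; 0 -29 8 -10 -10; 0 0 142/29 -105/29 -76/29; 0 0 0 -1729/142 -408/71]

Forward elimination:
R2 <- R2 - (-7/2)*R1:  [   0  -29    8  -10  -10 ]
R4 <- R4 - (3)*R1:  [   0   29  -15    3    8 ]
R3 <- R3 - (4/29)*R2:  [       0        0   142/29  -105/29   -76/29 ]
R4 <- R4 - (-1)*R2:  [  0   0  -7  -7  -2 ]
R4 <- R4 - (-203/142)*R3:  [         0          0          0  -1729/142    -408/71 ]
Row echelon form:
[ 2   -8       2         -2  |       -4 ]
[ 0  -29       8        -10  |      -10 ]
[ 0    0  142/29    -105/29  |   -76/29 ]
[ 0    0       0  -1729/142  |  -408/71 ]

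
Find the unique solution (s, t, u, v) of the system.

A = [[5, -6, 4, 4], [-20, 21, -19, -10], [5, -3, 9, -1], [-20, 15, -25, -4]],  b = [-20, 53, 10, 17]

Forward elimination on [A|b]:
R2 <- R2 - (-4)*R1:  [   0   -3   -3    6  -27 ]
R3 <- R3 - (1)*R1:  [  0   3   5  -5  30 ]
R4 <- R4 - (-4)*R1:  [   0   -9   -9   12  -63 ]
R3 <- R3 - (-1)*R2:  [ 0  0  2  1  3 ]
R4 <- R4 - (3)*R2:  [  0   0   0  -6  18 ]
Row echelon form:
[ 5  -6   4   4  |  -20 ]
[ 0  -3  -3   6  |  -27 ]
[ 0   0   2   1  |    3 ]
[ 0   0   0  -6  |   18 ]
Back-substitution:
v = (18) / -6 = -3
u = (3 - (1)*(-3)) / 2 = 3
t = (-27 - (-3)*(3) - (6)*(-3)) / -3 = 0
s = (-20 - (-6)*(0) - (4)*(3) - (4)*(-3)) / 5 = -4

(-4, 0, 3, -3)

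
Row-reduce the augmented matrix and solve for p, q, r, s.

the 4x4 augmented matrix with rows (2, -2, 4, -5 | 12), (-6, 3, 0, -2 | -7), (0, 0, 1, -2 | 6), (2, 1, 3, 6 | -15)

(5, 5, -2, -4)

Forward elimination on [A|b]:
R2 <- R2 - (-3)*R1:  [   0   -3   12  -17   29 ]
R4 <- R4 - (1)*R1:  [   0    3   -1   11  -27 ]
R4 <- R4 - (-1)*R2:  [  0   0  11  -6   2 ]
R4 <- R4 - (11)*R3:  [   0    0    0   16  -64 ]
Row echelon form:
[ 2  -2   4   -5  |   12 ]
[ 0  -3  12  -17  |   29 ]
[ 0   0   1   -2  |    6 ]
[ 0   0   0   16  |  -64 ]
Back-substitution:
s = (-64) / 16 = -4
r = (6 - (-2)*(-4)) / 1 = -2
q = (29 - (12)*(-2) - (-17)*(-4)) / -3 = 5
p = (12 - (-2)*(5) - (4)*(-2) - (-5)*(-4)) / 2 = 5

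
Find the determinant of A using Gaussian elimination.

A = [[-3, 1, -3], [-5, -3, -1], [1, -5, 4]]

Forward elimination:
R2 <- R2 - (5/3)*R1:  [     0  -14/3      4 ]
R3 <- R3 - (-1/3)*R1:  [     0  -14/3      3 ]
R3 <- R3 - (1)*R2:  [  0   0  -1 ]
Upper-triangular form:
[ -3      1  -3 ]
[  0  -14/3   4 ]
[  0      0  -1 ]
det(A) = (-1)^0 * (-3) * (-14/3) * (-1) = -14  (0 row swaps -> sign +1)

det(A) = -14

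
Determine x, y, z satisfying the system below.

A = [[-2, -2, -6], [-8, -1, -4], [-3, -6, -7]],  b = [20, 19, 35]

(-1, -3, -2)

Forward elimination on [A|b]:
R2 <- R2 - (4)*R1:  [   0    7   20  -61 ]
R3 <- R3 - (3/2)*R1:  [  0  -3   2   5 ]
R3 <- R3 - (-3/7)*R2:  [      0       0    74/7  -148/7 ]
Row echelon form:
[ -2  -2    -6  |      20 ]
[  0   7    20  |     -61 ]
[  0   0  74/7  |  -148/7 ]
Back-substitution:
z = (-148/7) / (74/7) = -2
y = (-61 - (20)*(-2)) / 7 = -3
x = (20 - (-2)*(-3) - (-6)*(-2)) / -2 = -1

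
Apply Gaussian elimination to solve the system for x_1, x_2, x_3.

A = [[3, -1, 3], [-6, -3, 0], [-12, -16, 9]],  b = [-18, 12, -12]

(-2, 0, -4)

Forward elimination on [A|b]:
R2 <- R2 - (-2)*R1:  [   0   -5    6  -24 ]
R3 <- R3 - (-4)*R1:  [   0  -20   21  -84 ]
R3 <- R3 - (4)*R2:  [  0   0  -3  12 ]
Row echelon form:
[ 3  -1   3  |  -18 ]
[ 0  -5   6  |  -24 ]
[ 0   0  -3  |   12 ]
Back-substitution:
x_3 = (12) / -3 = -4
x_2 = (-24 - (6)*(-4)) / -5 = 0
x_1 = (-18 - (-1)*(0) - (3)*(-4)) / 3 = -2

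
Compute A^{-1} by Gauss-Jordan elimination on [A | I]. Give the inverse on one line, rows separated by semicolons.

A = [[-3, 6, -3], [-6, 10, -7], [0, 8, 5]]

Gauss-Jordan on [A | I]:
R1 <- (1/-3)*R1:  [    1    -2     1  |  -1/3     0     0 ]
R2 <- R2 - (-6)*R1:  [  0  -2  -1  |  -2   1   0 ]
R2 <- (1/-2)*R2:  [    0     1   1/2  |     1  -1/2     0 ]
R1 <- R1 - (-2)*R2:  [   1    0    2  |  5/3   -1    0 ]
R3 <- R3 - (8)*R2:  [  0   0   1  |  -8   4   1 ]
R1 <- R1 - (2)*R3:  [    1     0     0  |  53/3    -9    -2 ]
R2 <- R2 - (1/2)*R3:  [    0     1     0  |     5  -5/2  -1/2 ]
Right block of [I | A^{-1}] is the inverse:
[ 53/3    -9    -2 ]
[    5  -5/2  -1/2 ]
[   -8     4     1 ]

inverse = [53/3 -9 -2; 5 -5/2 -1/2; -8 4 1]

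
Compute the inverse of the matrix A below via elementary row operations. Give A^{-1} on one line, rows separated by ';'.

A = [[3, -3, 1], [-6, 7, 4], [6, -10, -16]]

inverse = [-4 -29/9 -19/18; -4 -3 -1; 1 2/3 1/6]

Gauss-Jordan on [A | I]:
R1 <- (1/3)*R1:  [   1   -1  1/3  |  1/3    0    0 ]
R2 <- R2 - (-6)*R1:  [ 0  1  6  |  2  1  0 ]
R3 <- R3 - (6)*R1:  [   0   -4  -18  |   -2    0    1 ]
R1 <- R1 - (-1)*R2:  [    1     0  19/3  |   7/3     1     0 ]
R3 <- R3 - (-4)*R2:  [ 0  0  6  |  6  4  1 ]
R3 <- (1/6)*R3:  [   0    0    1  |    1  2/3  1/6 ]
R1 <- R1 - (19/3)*R3:  [      1       0       0  |      -4   -29/9  -19/18 ]
R2 <- R2 - (6)*R3:  [  0   1   0  |  -4  -3  -1 ]
Right block of [I | A^{-1}] is the inverse:
[ -4  -29/9  -19/18 ]
[ -4     -3      -1 ]
[  1    2/3     1/6 ]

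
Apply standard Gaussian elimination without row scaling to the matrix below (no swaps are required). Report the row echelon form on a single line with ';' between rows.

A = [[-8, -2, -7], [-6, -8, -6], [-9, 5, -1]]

REF = [-8 -2 -7; 0 -13/2 -3/4; 0 0 157/26]

Forward elimination:
R2 <- R2 - (3/4)*R1:  [     0  -13/2   -3/4 ]
R3 <- R3 - (9/8)*R1:  [    0  29/4  55/8 ]
R3 <- R3 - (-29/26)*R2:  [      0       0  157/26 ]
Row echelon form:
[ -8     -2      -7 ]
[  0  -13/2    -3/4 ]
[  0      0  157/26 ]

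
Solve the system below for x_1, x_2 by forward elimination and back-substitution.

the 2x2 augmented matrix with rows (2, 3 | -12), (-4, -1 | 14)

Forward elimination on [A|b]:
R2 <- R2 - (-2)*R1:  [   0    5  -10 ]
Row echelon form:
[ 2  3  |  -12 ]
[ 0  5  |  -10 ]
Back-substitution:
x_2 = (-10) / 5 = -2
x_1 = (-12 - (3)*(-2)) / 2 = -3

(-3, -2)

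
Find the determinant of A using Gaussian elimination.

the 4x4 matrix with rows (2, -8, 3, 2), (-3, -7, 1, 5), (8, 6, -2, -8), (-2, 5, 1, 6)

det(A) = 768

Forward elimination:
R2 <- R2 - (-3/2)*R1:  [    0   -19  11/2     8 ]
R3 <- R3 - (4)*R1:  [   0   38  -14  -16 ]
R4 <- R4 - (-1)*R1:  [  0  -3   4   8 ]
R3 <- R3 - (-2)*R2:  [  0   0  -3   0 ]
R4 <- R4 - (3/19)*R2:  [      0       0  119/38  128/19 ]
R4 <- R4 - (-119/114)*R3:  [      0       0       0  128/19 ]
Upper-triangular form:
[ 2   -8     3       2 ]
[ 0  -19  11/2       8 ]
[ 0    0    -3       0 ]
[ 0    0     0  128/19 ]
det(A) = (-1)^0 * (2) * (-19) * (-3) * (128/19) = 768  (0 row swaps -> sign +1)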